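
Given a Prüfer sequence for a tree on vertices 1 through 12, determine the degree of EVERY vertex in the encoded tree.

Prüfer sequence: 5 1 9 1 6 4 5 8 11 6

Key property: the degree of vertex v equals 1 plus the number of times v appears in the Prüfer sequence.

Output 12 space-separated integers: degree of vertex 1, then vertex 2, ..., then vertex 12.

p_1 = 5: count[5] becomes 1
p_2 = 1: count[1] becomes 1
p_3 = 9: count[9] becomes 1
p_4 = 1: count[1] becomes 2
p_5 = 6: count[6] becomes 1
p_6 = 4: count[4] becomes 1
p_7 = 5: count[5] becomes 2
p_8 = 8: count[8] becomes 1
p_9 = 11: count[11] becomes 1
p_10 = 6: count[6] becomes 2
Degrees (1 + count): deg[1]=1+2=3, deg[2]=1+0=1, deg[3]=1+0=1, deg[4]=1+1=2, deg[5]=1+2=3, deg[6]=1+2=3, deg[7]=1+0=1, deg[8]=1+1=2, deg[9]=1+1=2, deg[10]=1+0=1, deg[11]=1+1=2, deg[12]=1+0=1

Answer: 3 1 1 2 3 3 1 2 2 1 2 1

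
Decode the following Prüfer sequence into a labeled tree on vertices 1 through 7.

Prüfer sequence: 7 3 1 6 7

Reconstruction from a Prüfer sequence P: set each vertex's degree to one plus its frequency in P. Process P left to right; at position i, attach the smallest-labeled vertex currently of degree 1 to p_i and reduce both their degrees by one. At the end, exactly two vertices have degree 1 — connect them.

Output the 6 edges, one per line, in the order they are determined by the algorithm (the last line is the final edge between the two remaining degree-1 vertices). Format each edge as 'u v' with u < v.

Initial degrees: {1:2, 2:1, 3:2, 4:1, 5:1, 6:2, 7:3}
Step 1: smallest deg-1 vertex = 2, p_1 = 7. Add edge {2,7}. Now deg[2]=0, deg[7]=2.
Step 2: smallest deg-1 vertex = 4, p_2 = 3. Add edge {3,4}. Now deg[4]=0, deg[3]=1.
Step 3: smallest deg-1 vertex = 3, p_3 = 1. Add edge {1,3}. Now deg[3]=0, deg[1]=1.
Step 4: smallest deg-1 vertex = 1, p_4 = 6. Add edge {1,6}. Now deg[1]=0, deg[6]=1.
Step 5: smallest deg-1 vertex = 5, p_5 = 7. Add edge {5,7}. Now deg[5]=0, deg[7]=1.
Final: two remaining deg-1 vertices are 6, 7. Add edge {6,7}.

Answer: 2 7
3 4
1 3
1 6
5 7
6 7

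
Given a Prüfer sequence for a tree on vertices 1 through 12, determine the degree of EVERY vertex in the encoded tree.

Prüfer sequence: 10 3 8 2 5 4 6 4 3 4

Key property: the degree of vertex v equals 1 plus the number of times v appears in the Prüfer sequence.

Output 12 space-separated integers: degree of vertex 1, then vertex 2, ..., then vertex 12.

Answer: 1 2 3 4 2 2 1 2 1 2 1 1

Derivation:
p_1 = 10: count[10] becomes 1
p_2 = 3: count[3] becomes 1
p_3 = 8: count[8] becomes 1
p_4 = 2: count[2] becomes 1
p_5 = 5: count[5] becomes 1
p_6 = 4: count[4] becomes 1
p_7 = 6: count[6] becomes 1
p_8 = 4: count[4] becomes 2
p_9 = 3: count[3] becomes 2
p_10 = 4: count[4] becomes 3
Degrees (1 + count): deg[1]=1+0=1, deg[2]=1+1=2, deg[3]=1+2=3, deg[4]=1+3=4, deg[5]=1+1=2, deg[6]=1+1=2, deg[7]=1+0=1, deg[8]=1+1=2, deg[9]=1+0=1, deg[10]=1+1=2, deg[11]=1+0=1, deg[12]=1+0=1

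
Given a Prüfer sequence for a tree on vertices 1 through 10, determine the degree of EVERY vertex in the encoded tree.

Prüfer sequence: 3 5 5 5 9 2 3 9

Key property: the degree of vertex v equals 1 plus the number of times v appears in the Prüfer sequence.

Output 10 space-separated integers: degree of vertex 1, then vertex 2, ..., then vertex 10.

p_1 = 3: count[3] becomes 1
p_2 = 5: count[5] becomes 1
p_3 = 5: count[5] becomes 2
p_4 = 5: count[5] becomes 3
p_5 = 9: count[9] becomes 1
p_6 = 2: count[2] becomes 1
p_7 = 3: count[3] becomes 2
p_8 = 9: count[9] becomes 2
Degrees (1 + count): deg[1]=1+0=1, deg[2]=1+1=2, deg[3]=1+2=3, deg[4]=1+0=1, deg[5]=1+3=4, deg[6]=1+0=1, deg[7]=1+0=1, deg[8]=1+0=1, deg[9]=1+2=3, deg[10]=1+0=1

Answer: 1 2 3 1 4 1 1 1 3 1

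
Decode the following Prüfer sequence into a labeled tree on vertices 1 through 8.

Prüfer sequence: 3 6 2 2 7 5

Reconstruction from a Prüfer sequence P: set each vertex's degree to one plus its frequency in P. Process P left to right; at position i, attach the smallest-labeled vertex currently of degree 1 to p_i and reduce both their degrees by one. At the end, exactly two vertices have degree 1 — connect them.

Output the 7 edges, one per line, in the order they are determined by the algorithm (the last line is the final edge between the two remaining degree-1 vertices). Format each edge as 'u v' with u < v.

Initial degrees: {1:1, 2:3, 3:2, 4:1, 5:2, 6:2, 7:2, 8:1}
Step 1: smallest deg-1 vertex = 1, p_1 = 3. Add edge {1,3}. Now deg[1]=0, deg[3]=1.
Step 2: smallest deg-1 vertex = 3, p_2 = 6. Add edge {3,6}. Now deg[3]=0, deg[6]=1.
Step 3: smallest deg-1 vertex = 4, p_3 = 2. Add edge {2,4}. Now deg[4]=0, deg[2]=2.
Step 4: smallest deg-1 vertex = 6, p_4 = 2. Add edge {2,6}. Now deg[6]=0, deg[2]=1.
Step 5: smallest deg-1 vertex = 2, p_5 = 7. Add edge {2,7}. Now deg[2]=0, deg[7]=1.
Step 6: smallest deg-1 vertex = 7, p_6 = 5. Add edge {5,7}. Now deg[7]=0, deg[5]=1.
Final: two remaining deg-1 vertices are 5, 8. Add edge {5,8}.

Answer: 1 3
3 6
2 4
2 6
2 7
5 7
5 8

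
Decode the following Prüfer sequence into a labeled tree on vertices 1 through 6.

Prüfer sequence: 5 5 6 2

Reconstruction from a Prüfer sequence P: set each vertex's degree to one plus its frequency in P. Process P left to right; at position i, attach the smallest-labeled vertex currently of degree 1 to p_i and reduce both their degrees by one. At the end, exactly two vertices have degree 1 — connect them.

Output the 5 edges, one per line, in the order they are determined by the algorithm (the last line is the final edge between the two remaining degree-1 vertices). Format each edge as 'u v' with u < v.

Initial degrees: {1:1, 2:2, 3:1, 4:1, 5:3, 6:2}
Step 1: smallest deg-1 vertex = 1, p_1 = 5. Add edge {1,5}. Now deg[1]=0, deg[5]=2.
Step 2: smallest deg-1 vertex = 3, p_2 = 5. Add edge {3,5}. Now deg[3]=0, deg[5]=1.
Step 3: smallest deg-1 vertex = 4, p_3 = 6. Add edge {4,6}. Now deg[4]=0, deg[6]=1.
Step 4: smallest deg-1 vertex = 5, p_4 = 2. Add edge {2,5}. Now deg[5]=0, deg[2]=1.
Final: two remaining deg-1 vertices are 2, 6. Add edge {2,6}.

Answer: 1 5
3 5
4 6
2 5
2 6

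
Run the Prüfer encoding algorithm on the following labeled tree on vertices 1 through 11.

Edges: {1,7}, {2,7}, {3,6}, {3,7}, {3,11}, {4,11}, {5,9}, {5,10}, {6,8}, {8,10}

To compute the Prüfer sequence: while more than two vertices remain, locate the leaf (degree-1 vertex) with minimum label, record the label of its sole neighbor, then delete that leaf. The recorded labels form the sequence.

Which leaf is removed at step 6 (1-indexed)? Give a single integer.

Answer: 5

Derivation:
Step 1: current leaves = {1,2,4,9}. Remove leaf 1 (neighbor: 7).
Step 2: current leaves = {2,4,9}. Remove leaf 2 (neighbor: 7).
Step 3: current leaves = {4,7,9}. Remove leaf 4 (neighbor: 11).
Step 4: current leaves = {7,9,11}. Remove leaf 7 (neighbor: 3).
Step 5: current leaves = {9,11}. Remove leaf 9 (neighbor: 5).
Step 6: current leaves = {5,11}. Remove leaf 5 (neighbor: 10).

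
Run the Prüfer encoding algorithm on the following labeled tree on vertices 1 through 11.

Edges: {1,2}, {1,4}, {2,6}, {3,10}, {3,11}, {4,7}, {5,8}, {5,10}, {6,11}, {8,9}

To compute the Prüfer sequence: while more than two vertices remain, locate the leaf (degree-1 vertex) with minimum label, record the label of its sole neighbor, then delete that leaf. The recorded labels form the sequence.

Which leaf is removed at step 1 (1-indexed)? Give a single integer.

Step 1: current leaves = {7,9}. Remove leaf 7 (neighbor: 4).

Answer: 7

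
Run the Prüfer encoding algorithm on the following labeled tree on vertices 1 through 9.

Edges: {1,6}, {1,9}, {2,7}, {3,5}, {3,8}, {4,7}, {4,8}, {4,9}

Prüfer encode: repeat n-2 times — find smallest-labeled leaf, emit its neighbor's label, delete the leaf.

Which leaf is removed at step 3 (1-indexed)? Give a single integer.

Step 1: current leaves = {2,5,6}. Remove leaf 2 (neighbor: 7).
Step 2: current leaves = {5,6,7}. Remove leaf 5 (neighbor: 3).
Step 3: current leaves = {3,6,7}. Remove leaf 3 (neighbor: 8).

Answer: 3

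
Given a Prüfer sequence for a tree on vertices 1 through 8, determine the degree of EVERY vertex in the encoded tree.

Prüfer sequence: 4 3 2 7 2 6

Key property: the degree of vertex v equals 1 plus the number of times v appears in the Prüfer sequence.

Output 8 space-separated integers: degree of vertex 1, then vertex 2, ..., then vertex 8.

Answer: 1 3 2 2 1 2 2 1

Derivation:
p_1 = 4: count[4] becomes 1
p_2 = 3: count[3] becomes 1
p_3 = 2: count[2] becomes 1
p_4 = 7: count[7] becomes 1
p_5 = 2: count[2] becomes 2
p_6 = 6: count[6] becomes 1
Degrees (1 + count): deg[1]=1+0=1, deg[2]=1+2=3, deg[3]=1+1=2, deg[4]=1+1=2, deg[5]=1+0=1, deg[6]=1+1=2, deg[7]=1+1=2, deg[8]=1+0=1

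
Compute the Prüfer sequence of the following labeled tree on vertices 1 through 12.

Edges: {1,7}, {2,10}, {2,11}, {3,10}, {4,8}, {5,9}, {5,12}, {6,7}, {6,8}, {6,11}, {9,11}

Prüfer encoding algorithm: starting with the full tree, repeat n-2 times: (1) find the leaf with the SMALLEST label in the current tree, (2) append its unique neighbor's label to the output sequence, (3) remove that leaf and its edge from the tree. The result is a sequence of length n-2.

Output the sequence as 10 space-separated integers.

Answer: 7 10 8 6 6 11 2 11 9 5

Derivation:
Step 1: leaves = {1,3,4,12}. Remove smallest leaf 1, emit neighbor 7.
Step 2: leaves = {3,4,7,12}. Remove smallest leaf 3, emit neighbor 10.
Step 3: leaves = {4,7,10,12}. Remove smallest leaf 4, emit neighbor 8.
Step 4: leaves = {7,8,10,12}. Remove smallest leaf 7, emit neighbor 6.
Step 5: leaves = {8,10,12}. Remove smallest leaf 8, emit neighbor 6.
Step 6: leaves = {6,10,12}. Remove smallest leaf 6, emit neighbor 11.
Step 7: leaves = {10,12}. Remove smallest leaf 10, emit neighbor 2.
Step 8: leaves = {2,12}. Remove smallest leaf 2, emit neighbor 11.
Step 9: leaves = {11,12}. Remove smallest leaf 11, emit neighbor 9.
Step 10: leaves = {9,12}. Remove smallest leaf 9, emit neighbor 5.
Done: 2 vertices remain (5, 12). Sequence = [7 10 8 6 6 11 2 11 9 5]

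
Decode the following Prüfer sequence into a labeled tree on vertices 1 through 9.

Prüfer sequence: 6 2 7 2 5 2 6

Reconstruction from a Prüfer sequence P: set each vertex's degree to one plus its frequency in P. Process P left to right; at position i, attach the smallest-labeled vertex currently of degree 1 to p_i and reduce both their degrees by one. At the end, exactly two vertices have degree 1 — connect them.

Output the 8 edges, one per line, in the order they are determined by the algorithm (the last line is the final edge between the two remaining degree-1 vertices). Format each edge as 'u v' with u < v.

Initial degrees: {1:1, 2:4, 3:1, 4:1, 5:2, 6:3, 7:2, 8:1, 9:1}
Step 1: smallest deg-1 vertex = 1, p_1 = 6. Add edge {1,6}. Now deg[1]=0, deg[6]=2.
Step 2: smallest deg-1 vertex = 3, p_2 = 2. Add edge {2,3}. Now deg[3]=0, deg[2]=3.
Step 3: smallest deg-1 vertex = 4, p_3 = 7. Add edge {4,7}. Now deg[4]=0, deg[7]=1.
Step 4: smallest deg-1 vertex = 7, p_4 = 2. Add edge {2,7}. Now deg[7]=0, deg[2]=2.
Step 5: smallest deg-1 vertex = 8, p_5 = 5. Add edge {5,8}. Now deg[8]=0, deg[5]=1.
Step 6: smallest deg-1 vertex = 5, p_6 = 2. Add edge {2,5}. Now deg[5]=0, deg[2]=1.
Step 7: smallest deg-1 vertex = 2, p_7 = 6. Add edge {2,6}. Now deg[2]=0, deg[6]=1.
Final: two remaining deg-1 vertices are 6, 9. Add edge {6,9}.

Answer: 1 6
2 3
4 7
2 7
5 8
2 5
2 6
6 9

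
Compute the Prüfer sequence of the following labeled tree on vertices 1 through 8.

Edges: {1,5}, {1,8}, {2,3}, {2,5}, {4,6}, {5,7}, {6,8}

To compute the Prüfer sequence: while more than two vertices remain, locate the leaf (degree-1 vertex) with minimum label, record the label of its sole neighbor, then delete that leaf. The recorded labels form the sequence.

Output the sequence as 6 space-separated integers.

Step 1: leaves = {3,4,7}. Remove smallest leaf 3, emit neighbor 2.
Step 2: leaves = {2,4,7}. Remove smallest leaf 2, emit neighbor 5.
Step 3: leaves = {4,7}. Remove smallest leaf 4, emit neighbor 6.
Step 4: leaves = {6,7}. Remove smallest leaf 6, emit neighbor 8.
Step 5: leaves = {7,8}. Remove smallest leaf 7, emit neighbor 5.
Step 6: leaves = {5,8}. Remove smallest leaf 5, emit neighbor 1.
Done: 2 vertices remain (1, 8). Sequence = [2 5 6 8 5 1]

Answer: 2 5 6 8 5 1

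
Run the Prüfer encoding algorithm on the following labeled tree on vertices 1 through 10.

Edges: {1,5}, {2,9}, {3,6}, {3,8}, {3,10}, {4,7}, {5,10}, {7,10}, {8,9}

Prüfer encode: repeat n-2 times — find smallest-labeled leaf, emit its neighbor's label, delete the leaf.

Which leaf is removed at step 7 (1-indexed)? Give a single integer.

Answer: 9

Derivation:
Step 1: current leaves = {1,2,4,6}. Remove leaf 1 (neighbor: 5).
Step 2: current leaves = {2,4,5,6}. Remove leaf 2 (neighbor: 9).
Step 3: current leaves = {4,5,6,9}. Remove leaf 4 (neighbor: 7).
Step 4: current leaves = {5,6,7,9}. Remove leaf 5 (neighbor: 10).
Step 5: current leaves = {6,7,9}. Remove leaf 6 (neighbor: 3).
Step 6: current leaves = {7,9}. Remove leaf 7 (neighbor: 10).
Step 7: current leaves = {9,10}. Remove leaf 9 (neighbor: 8).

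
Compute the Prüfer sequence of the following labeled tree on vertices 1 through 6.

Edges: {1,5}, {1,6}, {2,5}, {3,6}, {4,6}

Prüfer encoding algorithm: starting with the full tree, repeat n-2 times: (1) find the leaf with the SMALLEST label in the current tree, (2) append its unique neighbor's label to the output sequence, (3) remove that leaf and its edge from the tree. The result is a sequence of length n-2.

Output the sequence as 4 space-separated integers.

Step 1: leaves = {2,3,4}. Remove smallest leaf 2, emit neighbor 5.
Step 2: leaves = {3,4,5}. Remove smallest leaf 3, emit neighbor 6.
Step 3: leaves = {4,5}. Remove smallest leaf 4, emit neighbor 6.
Step 4: leaves = {5,6}. Remove smallest leaf 5, emit neighbor 1.
Done: 2 vertices remain (1, 6). Sequence = [5 6 6 1]

Answer: 5 6 6 1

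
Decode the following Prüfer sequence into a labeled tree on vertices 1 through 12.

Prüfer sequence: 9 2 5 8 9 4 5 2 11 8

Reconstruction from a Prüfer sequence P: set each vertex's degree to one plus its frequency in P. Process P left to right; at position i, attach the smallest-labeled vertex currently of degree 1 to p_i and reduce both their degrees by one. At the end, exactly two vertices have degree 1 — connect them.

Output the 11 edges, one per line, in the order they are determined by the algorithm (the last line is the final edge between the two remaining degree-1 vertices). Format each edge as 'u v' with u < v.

Answer: 1 9
2 3
5 6
7 8
9 10
4 9
4 5
2 5
2 11
8 11
8 12

Derivation:
Initial degrees: {1:1, 2:3, 3:1, 4:2, 5:3, 6:1, 7:1, 8:3, 9:3, 10:1, 11:2, 12:1}
Step 1: smallest deg-1 vertex = 1, p_1 = 9. Add edge {1,9}. Now deg[1]=0, deg[9]=2.
Step 2: smallest deg-1 vertex = 3, p_2 = 2. Add edge {2,3}. Now deg[3]=0, deg[2]=2.
Step 3: smallest deg-1 vertex = 6, p_3 = 5. Add edge {5,6}. Now deg[6]=0, deg[5]=2.
Step 4: smallest deg-1 vertex = 7, p_4 = 8. Add edge {7,8}. Now deg[7]=0, deg[8]=2.
Step 5: smallest deg-1 vertex = 10, p_5 = 9. Add edge {9,10}. Now deg[10]=0, deg[9]=1.
Step 6: smallest deg-1 vertex = 9, p_6 = 4. Add edge {4,9}. Now deg[9]=0, deg[4]=1.
Step 7: smallest deg-1 vertex = 4, p_7 = 5. Add edge {4,5}. Now deg[4]=0, deg[5]=1.
Step 8: smallest deg-1 vertex = 5, p_8 = 2. Add edge {2,5}. Now deg[5]=0, deg[2]=1.
Step 9: smallest deg-1 vertex = 2, p_9 = 11. Add edge {2,11}. Now deg[2]=0, deg[11]=1.
Step 10: smallest deg-1 vertex = 11, p_10 = 8. Add edge {8,11}. Now deg[11]=0, deg[8]=1.
Final: two remaining deg-1 vertices are 8, 12. Add edge {8,12}.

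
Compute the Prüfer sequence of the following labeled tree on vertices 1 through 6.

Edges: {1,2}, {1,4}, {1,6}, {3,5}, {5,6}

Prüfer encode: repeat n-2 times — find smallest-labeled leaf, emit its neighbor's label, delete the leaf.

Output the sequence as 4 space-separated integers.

Step 1: leaves = {2,3,4}. Remove smallest leaf 2, emit neighbor 1.
Step 2: leaves = {3,4}. Remove smallest leaf 3, emit neighbor 5.
Step 3: leaves = {4,5}. Remove smallest leaf 4, emit neighbor 1.
Step 4: leaves = {1,5}. Remove smallest leaf 1, emit neighbor 6.
Done: 2 vertices remain (5, 6). Sequence = [1 5 1 6]

Answer: 1 5 1 6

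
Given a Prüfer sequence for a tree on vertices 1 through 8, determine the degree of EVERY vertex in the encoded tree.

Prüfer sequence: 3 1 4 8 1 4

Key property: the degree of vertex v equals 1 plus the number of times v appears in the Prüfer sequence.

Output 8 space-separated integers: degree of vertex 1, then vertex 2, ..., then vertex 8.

Answer: 3 1 2 3 1 1 1 2

Derivation:
p_1 = 3: count[3] becomes 1
p_2 = 1: count[1] becomes 1
p_3 = 4: count[4] becomes 1
p_4 = 8: count[8] becomes 1
p_5 = 1: count[1] becomes 2
p_6 = 4: count[4] becomes 2
Degrees (1 + count): deg[1]=1+2=3, deg[2]=1+0=1, deg[3]=1+1=2, deg[4]=1+2=3, deg[5]=1+0=1, deg[6]=1+0=1, deg[7]=1+0=1, deg[8]=1+1=2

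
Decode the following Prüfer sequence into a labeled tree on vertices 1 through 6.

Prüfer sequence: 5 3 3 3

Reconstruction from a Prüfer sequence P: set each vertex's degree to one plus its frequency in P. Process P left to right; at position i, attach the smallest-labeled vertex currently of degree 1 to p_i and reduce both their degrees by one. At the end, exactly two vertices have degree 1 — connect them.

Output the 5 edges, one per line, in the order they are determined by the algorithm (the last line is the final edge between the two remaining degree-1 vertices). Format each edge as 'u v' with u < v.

Initial degrees: {1:1, 2:1, 3:4, 4:1, 5:2, 6:1}
Step 1: smallest deg-1 vertex = 1, p_1 = 5. Add edge {1,5}. Now deg[1]=0, deg[5]=1.
Step 2: smallest deg-1 vertex = 2, p_2 = 3. Add edge {2,3}. Now deg[2]=0, deg[3]=3.
Step 3: smallest deg-1 vertex = 4, p_3 = 3. Add edge {3,4}. Now deg[4]=0, deg[3]=2.
Step 4: smallest deg-1 vertex = 5, p_4 = 3. Add edge {3,5}. Now deg[5]=0, deg[3]=1.
Final: two remaining deg-1 vertices are 3, 6. Add edge {3,6}.

Answer: 1 5
2 3
3 4
3 5
3 6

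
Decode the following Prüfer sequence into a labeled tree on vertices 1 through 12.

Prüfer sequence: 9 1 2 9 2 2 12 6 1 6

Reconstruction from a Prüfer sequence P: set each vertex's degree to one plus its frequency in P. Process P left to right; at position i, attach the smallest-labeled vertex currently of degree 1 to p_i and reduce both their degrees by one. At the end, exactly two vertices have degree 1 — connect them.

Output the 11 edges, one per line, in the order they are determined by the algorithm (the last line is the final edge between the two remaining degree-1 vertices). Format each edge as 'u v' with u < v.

Answer: 3 9
1 4
2 5
7 9
2 8
2 9
2 12
6 10
1 11
1 6
6 12

Derivation:
Initial degrees: {1:3, 2:4, 3:1, 4:1, 5:1, 6:3, 7:1, 8:1, 9:3, 10:1, 11:1, 12:2}
Step 1: smallest deg-1 vertex = 3, p_1 = 9. Add edge {3,9}. Now deg[3]=0, deg[9]=2.
Step 2: smallest deg-1 vertex = 4, p_2 = 1. Add edge {1,4}. Now deg[4]=0, deg[1]=2.
Step 3: smallest deg-1 vertex = 5, p_3 = 2. Add edge {2,5}. Now deg[5]=0, deg[2]=3.
Step 4: smallest deg-1 vertex = 7, p_4 = 9. Add edge {7,9}. Now deg[7]=0, deg[9]=1.
Step 5: smallest deg-1 vertex = 8, p_5 = 2. Add edge {2,8}. Now deg[8]=0, deg[2]=2.
Step 6: smallest deg-1 vertex = 9, p_6 = 2. Add edge {2,9}. Now deg[9]=0, deg[2]=1.
Step 7: smallest deg-1 vertex = 2, p_7 = 12. Add edge {2,12}. Now deg[2]=0, deg[12]=1.
Step 8: smallest deg-1 vertex = 10, p_8 = 6. Add edge {6,10}. Now deg[10]=0, deg[6]=2.
Step 9: smallest deg-1 vertex = 11, p_9 = 1. Add edge {1,11}. Now deg[11]=0, deg[1]=1.
Step 10: smallest deg-1 vertex = 1, p_10 = 6. Add edge {1,6}. Now deg[1]=0, deg[6]=1.
Final: two remaining deg-1 vertices are 6, 12. Add edge {6,12}.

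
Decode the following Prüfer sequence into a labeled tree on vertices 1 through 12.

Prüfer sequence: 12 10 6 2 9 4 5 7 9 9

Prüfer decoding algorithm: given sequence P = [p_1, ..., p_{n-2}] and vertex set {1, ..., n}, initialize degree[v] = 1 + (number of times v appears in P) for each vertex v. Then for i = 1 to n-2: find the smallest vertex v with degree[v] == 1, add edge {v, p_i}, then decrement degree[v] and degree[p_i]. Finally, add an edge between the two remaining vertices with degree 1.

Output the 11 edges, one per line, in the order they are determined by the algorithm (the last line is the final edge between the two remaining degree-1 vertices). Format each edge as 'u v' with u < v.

Answer: 1 12
3 10
6 8
2 6
2 9
4 10
4 5
5 7
7 9
9 11
9 12

Derivation:
Initial degrees: {1:1, 2:2, 3:1, 4:2, 5:2, 6:2, 7:2, 8:1, 9:4, 10:2, 11:1, 12:2}
Step 1: smallest deg-1 vertex = 1, p_1 = 12. Add edge {1,12}. Now deg[1]=0, deg[12]=1.
Step 2: smallest deg-1 vertex = 3, p_2 = 10. Add edge {3,10}. Now deg[3]=0, deg[10]=1.
Step 3: smallest deg-1 vertex = 8, p_3 = 6. Add edge {6,8}. Now deg[8]=0, deg[6]=1.
Step 4: smallest deg-1 vertex = 6, p_4 = 2. Add edge {2,6}. Now deg[6]=0, deg[2]=1.
Step 5: smallest deg-1 vertex = 2, p_5 = 9. Add edge {2,9}. Now deg[2]=0, deg[9]=3.
Step 6: smallest deg-1 vertex = 10, p_6 = 4. Add edge {4,10}. Now deg[10]=0, deg[4]=1.
Step 7: smallest deg-1 vertex = 4, p_7 = 5. Add edge {4,5}. Now deg[4]=0, deg[5]=1.
Step 8: smallest deg-1 vertex = 5, p_8 = 7. Add edge {5,7}. Now deg[5]=0, deg[7]=1.
Step 9: smallest deg-1 vertex = 7, p_9 = 9. Add edge {7,9}. Now deg[7]=0, deg[9]=2.
Step 10: smallest deg-1 vertex = 11, p_10 = 9. Add edge {9,11}. Now deg[11]=0, deg[9]=1.
Final: two remaining deg-1 vertices are 9, 12. Add edge {9,12}.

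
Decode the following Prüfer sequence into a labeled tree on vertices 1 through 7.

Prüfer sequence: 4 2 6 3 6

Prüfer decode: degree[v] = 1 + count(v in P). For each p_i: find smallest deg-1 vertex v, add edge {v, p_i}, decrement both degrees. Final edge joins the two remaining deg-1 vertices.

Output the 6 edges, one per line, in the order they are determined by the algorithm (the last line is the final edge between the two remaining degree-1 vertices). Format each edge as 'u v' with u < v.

Answer: 1 4
2 4
2 6
3 5
3 6
6 7

Derivation:
Initial degrees: {1:1, 2:2, 3:2, 4:2, 5:1, 6:3, 7:1}
Step 1: smallest deg-1 vertex = 1, p_1 = 4. Add edge {1,4}. Now deg[1]=0, deg[4]=1.
Step 2: smallest deg-1 vertex = 4, p_2 = 2. Add edge {2,4}. Now deg[4]=0, deg[2]=1.
Step 3: smallest deg-1 vertex = 2, p_3 = 6. Add edge {2,6}. Now deg[2]=0, deg[6]=2.
Step 4: smallest deg-1 vertex = 5, p_4 = 3. Add edge {3,5}. Now deg[5]=0, deg[3]=1.
Step 5: smallest deg-1 vertex = 3, p_5 = 6. Add edge {3,6}. Now deg[3]=0, deg[6]=1.
Final: two remaining deg-1 vertices are 6, 7. Add edge {6,7}.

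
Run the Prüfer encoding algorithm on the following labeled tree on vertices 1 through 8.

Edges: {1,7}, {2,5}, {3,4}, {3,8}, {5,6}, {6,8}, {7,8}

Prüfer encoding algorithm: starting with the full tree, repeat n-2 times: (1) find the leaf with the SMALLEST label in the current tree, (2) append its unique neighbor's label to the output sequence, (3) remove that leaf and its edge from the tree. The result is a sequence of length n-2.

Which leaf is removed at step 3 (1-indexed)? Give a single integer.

Answer: 4

Derivation:
Step 1: current leaves = {1,2,4}. Remove leaf 1 (neighbor: 7).
Step 2: current leaves = {2,4,7}. Remove leaf 2 (neighbor: 5).
Step 3: current leaves = {4,5,7}. Remove leaf 4 (neighbor: 3).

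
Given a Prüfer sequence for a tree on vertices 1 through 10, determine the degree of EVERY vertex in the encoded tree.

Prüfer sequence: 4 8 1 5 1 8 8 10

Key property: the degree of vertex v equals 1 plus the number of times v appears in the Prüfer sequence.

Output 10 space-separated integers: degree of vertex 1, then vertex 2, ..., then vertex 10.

p_1 = 4: count[4] becomes 1
p_2 = 8: count[8] becomes 1
p_3 = 1: count[1] becomes 1
p_4 = 5: count[5] becomes 1
p_5 = 1: count[1] becomes 2
p_6 = 8: count[8] becomes 2
p_7 = 8: count[8] becomes 3
p_8 = 10: count[10] becomes 1
Degrees (1 + count): deg[1]=1+2=3, deg[2]=1+0=1, deg[3]=1+0=1, deg[4]=1+1=2, deg[5]=1+1=2, deg[6]=1+0=1, deg[7]=1+0=1, deg[8]=1+3=4, deg[9]=1+0=1, deg[10]=1+1=2

Answer: 3 1 1 2 2 1 1 4 1 2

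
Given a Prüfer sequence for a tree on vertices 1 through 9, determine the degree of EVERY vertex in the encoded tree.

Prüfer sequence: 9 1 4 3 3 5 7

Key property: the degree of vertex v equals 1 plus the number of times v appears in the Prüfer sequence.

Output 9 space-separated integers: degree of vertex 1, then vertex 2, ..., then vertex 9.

Answer: 2 1 3 2 2 1 2 1 2

Derivation:
p_1 = 9: count[9] becomes 1
p_2 = 1: count[1] becomes 1
p_3 = 4: count[4] becomes 1
p_4 = 3: count[3] becomes 1
p_5 = 3: count[3] becomes 2
p_6 = 5: count[5] becomes 1
p_7 = 7: count[7] becomes 1
Degrees (1 + count): deg[1]=1+1=2, deg[2]=1+0=1, deg[3]=1+2=3, deg[4]=1+1=2, deg[5]=1+1=2, deg[6]=1+0=1, deg[7]=1+1=2, deg[8]=1+0=1, deg[9]=1+1=2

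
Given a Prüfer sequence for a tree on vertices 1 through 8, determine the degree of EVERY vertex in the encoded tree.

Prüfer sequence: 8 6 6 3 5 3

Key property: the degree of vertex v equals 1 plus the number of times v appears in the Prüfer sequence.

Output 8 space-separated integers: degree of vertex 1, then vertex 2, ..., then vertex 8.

p_1 = 8: count[8] becomes 1
p_2 = 6: count[6] becomes 1
p_3 = 6: count[6] becomes 2
p_4 = 3: count[3] becomes 1
p_5 = 5: count[5] becomes 1
p_6 = 3: count[3] becomes 2
Degrees (1 + count): deg[1]=1+0=1, deg[2]=1+0=1, deg[3]=1+2=3, deg[4]=1+0=1, deg[5]=1+1=2, deg[6]=1+2=3, deg[7]=1+0=1, deg[8]=1+1=2

Answer: 1 1 3 1 2 3 1 2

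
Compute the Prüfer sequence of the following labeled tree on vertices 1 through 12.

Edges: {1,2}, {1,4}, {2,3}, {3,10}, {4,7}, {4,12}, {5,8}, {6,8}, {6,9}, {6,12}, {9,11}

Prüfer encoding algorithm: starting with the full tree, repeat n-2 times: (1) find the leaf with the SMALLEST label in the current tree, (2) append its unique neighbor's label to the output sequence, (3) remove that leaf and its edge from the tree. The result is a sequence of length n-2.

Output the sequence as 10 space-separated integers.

Step 1: leaves = {5,7,10,11}. Remove smallest leaf 5, emit neighbor 8.
Step 2: leaves = {7,8,10,11}. Remove smallest leaf 7, emit neighbor 4.
Step 3: leaves = {8,10,11}. Remove smallest leaf 8, emit neighbor 6.
Step 4: leaves = {10,11}. Remove smallest leaf 10, emit neighbor 3.
Step 5: leaves = {3,11}. Remove smallest leaf 3, emit neighbor 2.
Step 6: leaves = {2,11}. Remove smallest leaf 2, emit neighbor 1.
Step 7: leaves = {1,11}. Remove smallest leaf 1, emit neighbor 4.
Step 8: leaves = {4,11}. Remove smallest leaf 4, emit neighbor 12.
Step 9: leaves = {11,12}. Remove smallest leaf 11, emit neighbor 9.
Step 10: leaves = {9,12}. Remove smallest leaf 9, emit neighbor 6.
Done: 2 vertices remain (6, 12). Sequence = [8 4 6 3 2 1 4 12 9 6]

Answer: 8 4 6 3 2 1 4 12 9 6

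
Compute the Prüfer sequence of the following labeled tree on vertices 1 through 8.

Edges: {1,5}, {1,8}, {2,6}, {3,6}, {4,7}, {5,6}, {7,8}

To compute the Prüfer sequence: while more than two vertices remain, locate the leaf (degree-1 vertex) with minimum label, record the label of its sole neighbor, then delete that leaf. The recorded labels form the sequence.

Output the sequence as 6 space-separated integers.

Answer: 6 6 7 5 1 8

Derivation:
Step 1: leaves = {2,3,4}. Remove smallest leaf 2, emit neighbor 6.
Step 2: leaves = {3,4}. Remove smallest leaf 3, emit neighbor 6.
Step 3: leaves = {4,6}. Remove smallest leaf 4, emit neighbor 7.
Step 4: leaves = {6,7}. Remove smallest leaf 6, emit neighbor 5.
Step 5: leaves = {5,7}. Remove smallest leaf 5, emit neighbor 1.
Step 6: leaves = {1,7}. Remove smallest leaf 1, emit neighbor 8.
Done: 2 vertices remain (7, 8). Sequence = [6 6 7 5 1 8]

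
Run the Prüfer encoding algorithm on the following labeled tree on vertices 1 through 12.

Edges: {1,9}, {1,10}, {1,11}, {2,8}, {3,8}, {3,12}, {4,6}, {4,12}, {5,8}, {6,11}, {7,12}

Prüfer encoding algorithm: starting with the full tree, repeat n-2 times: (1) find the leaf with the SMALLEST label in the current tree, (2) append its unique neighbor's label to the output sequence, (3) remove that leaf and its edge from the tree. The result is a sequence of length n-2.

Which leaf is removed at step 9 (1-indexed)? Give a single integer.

Answer: 11

Derivation:
Step 1: current leaves = {2,5,7,9,10}. Remove leaf 2 (neighbor: 8).
Step 2: current leaves = {5,7,9,10}. Remove leaf 5 (neighbor: 8).
Step 3: current leaves = {7,8,9,10}. Remove leaf 7 (neighbor: 12).
Step 4: current leaves = {8,9,10}. Remove leaf 8 (neighbor: 3).
Step 5: current leaves = {3,9,10}. Remove leaf 3 (neighbor: 12).
Step 6: current leaves = {9,10,12}. Remove leaf 9 (neighbor: 1).
Step 7: current leaves = {10,12}. Remove leaf 10 (neighbor: 1).
Step 8: current leaves = {1,12}. Remove leaf 1 (neighbor: 11).
Step 9: current leaves = {11,12}. Remove leaf 11 (neighbor: 6).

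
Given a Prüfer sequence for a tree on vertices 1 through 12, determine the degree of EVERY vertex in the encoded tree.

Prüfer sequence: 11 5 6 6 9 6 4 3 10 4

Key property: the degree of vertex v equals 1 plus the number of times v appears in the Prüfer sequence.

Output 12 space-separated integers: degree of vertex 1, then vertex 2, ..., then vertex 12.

Answer: 1 1 2 3 2 4 1 1 2 2 2 1

Derivation:
p_1 = 11: count[11] becomes 1
p_2 = 5: count[5] becomes 1
p_3 = 6: count[6] becomes 1
p_4 = 6: count[6] becomes 2
p_5 = 9: count[9] becomes 1
p_6 = 6: count[6] becomes 3
p_7 = 4: count[4] becomes 1
p_8 = 3: count[3] becomes 1
p_9 = 10: count[10] becomes 1
p_10 = 4: count[4] becomes 2
Degrees (1 + count): deg[1]=1+0=1, deg[2]=1+0=1, deg[3]=1+1=2, deg[4]=1+2=3, deg[5]=1+1=2, deg[6]=1+3=4, deg[7]=1+0=1, deg[8]=1+0=1, deg[9]=1+1=2, deg[10]=1+1=2, deg[11]=1+1=2, deg[12]=1+0=1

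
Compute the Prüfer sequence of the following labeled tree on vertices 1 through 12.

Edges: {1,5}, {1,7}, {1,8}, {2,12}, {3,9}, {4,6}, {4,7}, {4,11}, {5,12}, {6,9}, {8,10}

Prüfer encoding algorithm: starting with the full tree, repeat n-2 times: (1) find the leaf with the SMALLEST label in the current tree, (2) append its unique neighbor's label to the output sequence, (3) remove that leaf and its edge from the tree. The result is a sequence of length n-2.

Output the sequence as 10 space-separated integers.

Step 1: leaves = {2,3,10,11}. Remove smallest leaf 2, emit neighbor 12.
Step 2: leaves = {3,10,11,12}. Remove smallest leaf 3, emit neighbor 9.
Step 3: leaves = {9,10,11,12}. Remove smallest leaf 9, emit neighbor 6.
Step 4: leaves = {6,10,11,12}. Remove smallest leaf 6, emit neighbor 4.
Step 5: leaves = {10,11,12}. Remove smallest leaf 10, emit neighbor 8.
Step 6: leaves = {8,11,12}. Remove smallest leaf 8, emit neighbor 1.
Step 7: leaves = {11,12}. Remove smallest leaf 11, emit neighbor 4.
Step 8: leaves = {4,12}. Remove smallest leaf 4, emit neighbor 7.
Step 9: leaves = {7,12}. Remove smallest leaf 7, emit neighbor 1.
Step 10: leaves = {1,12}. Remove smallest leaf 1, emit neighbor 5.
Done: 2 vertices remain (5, 12). Sequence = [12 9 6 4 8 1 4 7 1 5]

Answer: 12 9 6 4 8 1 4 7 1 5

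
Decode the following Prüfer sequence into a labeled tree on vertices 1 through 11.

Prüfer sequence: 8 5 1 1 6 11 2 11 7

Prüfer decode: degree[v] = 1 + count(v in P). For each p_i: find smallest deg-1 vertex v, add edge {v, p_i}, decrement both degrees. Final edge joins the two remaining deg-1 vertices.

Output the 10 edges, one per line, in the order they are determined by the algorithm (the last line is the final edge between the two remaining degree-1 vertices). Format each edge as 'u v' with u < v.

Answer: 3 8
4 5
1 5
1 8
1 6
6 11
2 9
2 11
7 10
7 11

Derivation:
Initial degrees: {1:3, 2:2, 3:1, 4:1, 5:2, 6:2, 7:2, 8:2, 9:1, 10:1, 11:3}
Step 1: smallest deg-1 vertex = 3, p_1 = 8. Add edge {3,8}. Now deg[3]=0, deg[8]=1.
Step 2: smallest deg-1 vertex = 4, p_2 = 5. Add edge {4,5}. Now deg[4]=0, deg[5]=1.
Step 3: smallest deg-1 vertex = 5, p_3 = 1. Add edge {1,5}. Now deg[5]=0, deg[1]=2.
Step 4: smallest deg-1 vertex = 8, p_4 = 1. Add edge {1,8}. Now deg[8]=0, deg[1]=1.
Step 5: smallest deg-1 vertex = 1, p_5 = 6. Add edge {1,6}. Now deg[1]=0, deg[6]=1.
Step 6: smallest deg-1 vertex = 6, p_6 = 11. Add edge {6,11}. Now deg[6]=0, deg[11]=2.
Step 7: smallest deg-1 vertex = 9, p_7 = 2. Add edge {2,9}. Now deg[9]=0, deg[2]=1.
Step 8: smallest deg-1 vertex = 2, p_8 = 11. Add edge {2,11}. Now deg[2]=0, deg[11]=1.
Step 9: smallest deg-1 vertex = 10, p_9 = 7. Add edge {7,10}. Now deg[10]=0, deg[7]=1.
Final: two remaining deg-1 vertices are 7, 11. Add edge {7,11}.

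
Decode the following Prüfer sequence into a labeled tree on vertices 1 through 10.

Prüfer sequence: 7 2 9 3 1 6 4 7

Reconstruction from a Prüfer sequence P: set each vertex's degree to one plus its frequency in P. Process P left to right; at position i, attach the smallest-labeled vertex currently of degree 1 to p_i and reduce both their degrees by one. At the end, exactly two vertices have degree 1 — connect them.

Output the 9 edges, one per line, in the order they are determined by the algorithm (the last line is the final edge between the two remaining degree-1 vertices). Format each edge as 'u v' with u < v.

Answer: 5 7
2 8
2 9
3 9
1 3
1 6
4 6
4 7
7 10

Derivation:
Initial degrees: {1:2, 2:2, 3:2, 4:2, 5:1, 6:2, 7:3, 8:1, 9:2, 10:1}
Step 1: smallest deg-1 vertex = 5, p_1 = 7. Add edge {5,7}. Now deg[5]=0, deg[7]=2.
Step 2: smallest deg-1 vertex = 8, p_2 = 2. Add edge {2,8}. Now deg[8]=0, deg[2]=1.
Step 3: smallest deg-1 vertex = 2, p_3 = 9. Add edge {2,9}. Now deg[2]=0, deg[9]=1.
Step 4: smallest deg-1 vertex = 9, p_4 = 3. Add edge {3,9}. Now deg[9]=0, deg[3]=1.
Step 5: smallest deg-1 vertex = 3, p_5 = 1. Add edge {1,3}. Now deg[3]=0, deg[1]=1.
Step 6: smallest deg-1 vertex = 1, p_6 = 6. Add edge {1,6}. Now deg[1]=0, deg[6]=1.
Step 7: smallest deg-1 vertex = 6, p_7 = 4. Add edge {4,6}. Now deg[6]=0, deg[4]=1.
Step 8: smallest deg-1 vertex = 4, p_8 = 7. Add edge {4,7}. Now deg[4]=0, deg[7]=1.
Final: two remaining deg-1 vertices are 7, 10. Add edge {7,10}.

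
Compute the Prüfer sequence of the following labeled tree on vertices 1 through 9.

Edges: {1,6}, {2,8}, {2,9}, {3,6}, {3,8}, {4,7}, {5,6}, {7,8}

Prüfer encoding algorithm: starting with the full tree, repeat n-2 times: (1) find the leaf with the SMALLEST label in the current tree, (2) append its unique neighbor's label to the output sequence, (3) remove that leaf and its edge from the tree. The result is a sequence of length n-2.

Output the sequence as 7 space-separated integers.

Step 1: leaves = {1,4,5,9}. Remove smallest leaf 1, emit neighbor 6.
Step 2: leaves = {4,5,9}. Remove smallest leaf 4, emit neighbor 7.
Step 3: leaves = {5,7,9}. Remove smallest leaf 5, emit neighbor 6.
Step 4: leaves = {6,7,9}. Remove smallest leaf 6, emit neighbor 3.
Step 5: leaves = {3,7,9}. Remove smallest leaf 3, emit neighbor 8.
Step 6: leaves = {7,9}. Remove smallest leaf 7, emit neighbor 8.
Step 7: leaves = {8,9}. Remove smallest leaf 8, emit neighbor 2.
Done: 2 vertices remain (2, 9). Sequence = [6 7 6 3 8 8 2]

Answer: 6 7 6 3 8 8 2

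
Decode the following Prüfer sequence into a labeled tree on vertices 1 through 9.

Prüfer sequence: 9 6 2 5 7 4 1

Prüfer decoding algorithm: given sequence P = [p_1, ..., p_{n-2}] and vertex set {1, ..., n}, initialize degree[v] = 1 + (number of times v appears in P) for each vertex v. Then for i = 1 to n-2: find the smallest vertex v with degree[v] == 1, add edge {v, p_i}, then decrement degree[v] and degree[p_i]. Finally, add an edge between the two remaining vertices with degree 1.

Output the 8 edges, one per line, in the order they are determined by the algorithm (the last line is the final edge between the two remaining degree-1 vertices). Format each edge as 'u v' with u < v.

Initial degrees: {1:2, 2:2, 3:1, 4:2, 5:2, 6:2, 7:2, 8:1, 9:2}
Step 1: smallest deg-1 vertex = 3, p_1 = 9. Add edge {3,9}. Now deg[3]=0, deg[9]=1.
Step 2: smallest deg-1 vertex = 8, p_2 = 6. Add edge {6,8}. Now deg[8]=0, deg[6]=1.
Step 3: smallest deg-1 vertex = 6, p_3 = 2. Add edge {2,6}. Now deg[6]=0, deg[2]=1.
Step 4: smallest deg-1 vertex = 2, p_4 = 5. Add edge {2,5}. Now deg[2]=0, deg[5]=1.
Step 5: smallest deg-1 vertex = 5, p_5 = 7. Add edge {5,7}. Now deg[5]=0, deg[7]=1.
Step 6: smallest deg-1 vertex = 7, p_6 = 4. Add edge {4,7}. Now deg[7]=0, deg[4]=1.
Step 7: smallest deg-1 vertex = 4, p_7 = 1. Add edge {1,4}. Now deg[4]=0, deg[1]=1.
Final: two remaining deg-1 vertices are 1, 9. Add edge {1,9}.

Answer: 3 9
6 8
2 6
2 5
5 7
4 7
1 4
1 9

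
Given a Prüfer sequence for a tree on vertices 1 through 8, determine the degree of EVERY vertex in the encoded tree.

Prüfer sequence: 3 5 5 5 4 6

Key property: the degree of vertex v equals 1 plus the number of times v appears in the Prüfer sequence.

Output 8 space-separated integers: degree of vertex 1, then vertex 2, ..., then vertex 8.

p_1 = 3: count[3] becomes 1
p_2 = 5: count[5] becomes 1
p_3 = 5: count[5] becomes 2
p_4 = 5: count[5] becomes 3
p_5 = 4: count[4] becomes 1
p_6 = 6: count[6] becomes 1
Degrees (1 + count): deg[1]=1+0=1, deg[2]=1+0=1, deg[3]=1+1=2, deg[4]=1+1=2, deg[5]=1+3=4, deg[6]=1+1=2, deg[7]=1+0=1, deg[8]=1+0=1

Answer: 1 1 2 2 4 2 1 1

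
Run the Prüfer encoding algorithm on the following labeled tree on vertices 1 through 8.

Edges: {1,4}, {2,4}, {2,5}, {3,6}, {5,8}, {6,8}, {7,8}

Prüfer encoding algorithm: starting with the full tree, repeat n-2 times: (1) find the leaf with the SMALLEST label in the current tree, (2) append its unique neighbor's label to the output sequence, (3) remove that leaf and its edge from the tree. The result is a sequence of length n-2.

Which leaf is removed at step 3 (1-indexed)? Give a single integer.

Step 1: current leaves = {1,3,7}. Remove leaf 1 (neighbor: 4).
Step 2: current leaves = {3,4,7}. Remove leaf 3 (neighbor: 6).
Step 3: current leaves = {4,6,7}. Remove leaf 4 (neighbor: 2).

Answer: 4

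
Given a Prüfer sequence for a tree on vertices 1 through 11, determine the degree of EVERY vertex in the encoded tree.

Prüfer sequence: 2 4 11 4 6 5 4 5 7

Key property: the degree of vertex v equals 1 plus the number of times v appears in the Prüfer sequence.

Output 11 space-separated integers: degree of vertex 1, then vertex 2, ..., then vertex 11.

p_1 = 2: count[2] becomes 1
p_2 = 4: count[4] becomes 1
p_3 = 11: count[11] becomes 1
p_4 = 4: count[4] becomes 2
p_5 = 6: count[6] becomes 1
p_6 = 5: count[5] becomes 1
p_7 = 4: count[4] becomes 3
p_8 = 5: count[5] becomes 2
p_9 = 7: count[7] becomes 1
Degrees (1 + count): deg[1]=1+0=1, deg[2]=1+1=2, deg[3]=1+0=1, deg[4]=1+3=4, deg[5]=1+2=3, deg[6]=1+1=2, deg[7]=1+1=2, deg[8]=1+0=1, deg[9]=1+0=1, deg[10]=1+0=1, deg[11]=1+1=2

Answer: 1 2 1 4 3 2 2 1 1 1 2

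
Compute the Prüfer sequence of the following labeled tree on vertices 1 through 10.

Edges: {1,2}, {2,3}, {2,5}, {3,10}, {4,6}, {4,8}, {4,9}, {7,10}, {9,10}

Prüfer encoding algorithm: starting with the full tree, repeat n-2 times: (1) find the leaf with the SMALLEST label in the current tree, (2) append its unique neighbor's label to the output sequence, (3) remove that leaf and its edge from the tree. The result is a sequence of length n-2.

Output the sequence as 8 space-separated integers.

Step 1: leaves = {1,5,6,7,8}. Remove smallest leaf 1, emit neighbor 2.
Step 2: leaves = {5,6,7,8}. Remove smallest leaf 5, emit neighbor 2.
Step 3: leaves = {2,6,7,8}. Remove smallest leaf 2, emit neighbor 3.
Step 4: leaves = {3,6,7,8}. Remove smallest leaf 3, emit neighbor 10.
Step 5: leaves = {6,7,8}. Remove smallest leaf 6, emit neighbor 4.
Step 6: leaves = {7,8}. Remove smallest leaf 7, emit neighbor 10.
Step 7: leaves = {8,10}. Remove smallest leaf 8, emit neighbor 4.
Step 8: leaves = {4,10}. Remove smallest leaf 4, emit neighbor 9.
Done: 2 vertices remain (9, 10). Sequence = [2 2 3 10 4 10 4 9]

Answer: 2 2 3 10 4 10 4 9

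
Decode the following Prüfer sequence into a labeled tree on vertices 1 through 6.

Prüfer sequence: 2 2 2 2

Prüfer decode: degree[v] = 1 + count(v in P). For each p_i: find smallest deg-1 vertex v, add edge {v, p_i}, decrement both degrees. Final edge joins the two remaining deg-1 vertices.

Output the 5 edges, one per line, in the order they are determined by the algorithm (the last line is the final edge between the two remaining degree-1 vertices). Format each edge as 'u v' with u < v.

Initial degrees: {1:1, 2:5, 3:1, 4:1, 5:1, 6:1}
Step 1: smallest deg-1 vertex = 1, p_1 = 2. Add edge {1,2}. Now deg[1]=0, deg[2]=4.
Step 2: smallest deg-1 vertex = 3, p_2 = 2. Add edge {2,3}. Now deg[3]=0, deg[2]=3.
Step 3: smallest deg-1 vertex = 4, p_3 = 2. Add edge {2,4}. Now deg[4]=0, deg[2]=2.
Step 4: smallest deg-1 vertex = 5, p_4 = 2. Add edge {2,5}. Now deg[5]=0, deg[2]=1.
Final: two remaining deg-1 vertices are 2, 6. Add edge {2,6}.

Answer: 1 2
2 3
2 4
2 5
2 6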